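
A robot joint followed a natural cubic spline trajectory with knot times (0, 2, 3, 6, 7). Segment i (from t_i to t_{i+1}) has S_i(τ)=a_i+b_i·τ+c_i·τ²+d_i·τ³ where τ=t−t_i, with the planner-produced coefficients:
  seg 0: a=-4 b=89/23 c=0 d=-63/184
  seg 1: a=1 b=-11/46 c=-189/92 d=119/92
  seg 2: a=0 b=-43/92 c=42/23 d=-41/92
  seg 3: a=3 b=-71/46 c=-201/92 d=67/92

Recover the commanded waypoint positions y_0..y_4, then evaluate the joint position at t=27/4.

y_0=-4 y_1=1 y_2=0 y_3=3 y_4=0
S(27/4) = 5421/5888

y_0 = S_0(0) = a_0 = -4
y_1 = S_1(0) = a_1 = 1
y_2 = S_2(0) = a_2 = 0
y_3 = S_3(0) = a_3 = 3
y_4 = S_3(1) = 0
t_q=27/4 is in segment 3 (τ=3/4); S_3(τ)=5421/5888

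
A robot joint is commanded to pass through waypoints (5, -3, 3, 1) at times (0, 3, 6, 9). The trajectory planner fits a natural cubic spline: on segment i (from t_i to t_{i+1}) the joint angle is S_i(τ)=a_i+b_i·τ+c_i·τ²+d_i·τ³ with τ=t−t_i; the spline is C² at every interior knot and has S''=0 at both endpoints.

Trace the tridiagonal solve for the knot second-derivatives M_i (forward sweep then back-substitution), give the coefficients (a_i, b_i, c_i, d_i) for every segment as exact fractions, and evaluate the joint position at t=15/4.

Δ: Δ0=-8/3, Δ1=2, Δ2=-2/3
row 1: diag=12, rhs=28; c'=1/4, d'=7/3
row 2: denom=12−3·1/4=45/4; d'=(-16−3·7/3)/(45/4)=-92/45
back: M2=-92/45
back: M1=7/3−1/4·-92/45=128/45
M: M0=0, M1=128/45, M2=-92/45, M3=0
seg 0: a=5, c=M0/2=0, d=(M1−M0)/(6·3)=64/405, b=Δ0−h0·(2M0+M1)/6=-184/45
seg 1: a=-3, c=M1/2=64/45, d=(M2−M1)/(6·3)=-22/81, b=Δ1−h1·(2M1+M2)/6=8/45
seg 2: a=3, c=M2/2=-46/45, d=(M3−M2)/(6·3)=46/405, b=Δ2−h2·(2M2+M3)/6=62/45
t_q=15/4 → seg 1, τ=3/4; S=-3+8/45·τ+64/45·τ²+-22/81·τ³=-349/160

  seg 0: a=5 b=-184/45 c=0 d=64/405
  seg 1: a=-3 b=8/45 c=64/45 d=-22/81
  seg 2: a=3 b=62/45 c=-46/45 d=46/405
S(15/4) = -349/160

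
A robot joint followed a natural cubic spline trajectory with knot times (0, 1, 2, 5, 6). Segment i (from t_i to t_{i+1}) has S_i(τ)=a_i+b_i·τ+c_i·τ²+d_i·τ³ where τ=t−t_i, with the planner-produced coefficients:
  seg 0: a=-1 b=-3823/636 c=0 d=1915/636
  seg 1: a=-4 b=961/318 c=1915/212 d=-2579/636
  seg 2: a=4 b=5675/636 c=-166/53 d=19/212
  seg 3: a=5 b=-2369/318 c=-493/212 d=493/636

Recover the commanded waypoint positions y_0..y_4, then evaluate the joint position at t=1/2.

y_0 = S_0(0) = a_0 = -1
y_1 = S_1(0) = a_1 = -4
y_2 = S_2(0) = a_2 = 4
y_3 = S_3(0) = a_3 = 5
y_4 = S_3(1) = -4
t_q=1/2 is in segment 0 (τ=1/2); S_0(τ)=-6155/1696

y_0=-1 y_1=-4 y_2=4 y_3=5 y_4=-4
S(1/2) = -6155/1696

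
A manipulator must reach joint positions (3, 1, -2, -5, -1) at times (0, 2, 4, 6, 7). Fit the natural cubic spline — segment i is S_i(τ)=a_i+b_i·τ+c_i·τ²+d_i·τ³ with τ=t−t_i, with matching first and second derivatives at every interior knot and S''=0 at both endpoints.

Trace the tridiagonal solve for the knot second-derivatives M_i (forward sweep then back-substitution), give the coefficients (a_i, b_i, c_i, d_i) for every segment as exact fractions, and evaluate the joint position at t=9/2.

Δ: Δ0=-1, Δ1=-3/2, Δ2=-3/2, Δ3=4
row 1: diag=8, rhs=-3; c'=1/4, d'=-3/8
row 2: denom=8−2·1/4=15/2; d'=(0−2·-3/8)/(15/2)=1/10
row 3: denom=6−2·4/15=82/15; d'=(33−2·1/10)/(82/15)=6
back: M3=6
back: M2=1/10−4/15·6=-3/2
back: M1=-3/8−1/4·-3/2=0
M: M0=0, M1=0, M2=-3/2, M3=6, M4=0
seg 0: a=3, c=M0/2=0, d=(M1−M0)/(6·2)=0, b=Δ0−h0·(2M0+M1)/6=-1
seg 1: a=1, c=M1/2=0, d=(M2−M1)/(6·2)=-1/8, b=Δ1−h1·(2M1+M2)/6=-1
seg 2: a=-2, c=M2/2=-3/4, d=(M3−M2)/(6·2)=5/8, b=Δ2−h2·(2M2+M3)/6=-5/2
seg 3: a=-5, c=M3/2=3, d=(M4−M3)/(6·1)=-1, b=Δ3−h3·(2M3+M4)/6=2
t_q=9/2 → seg 2, τ=1/2; S=-2+-5/2·τ+-3/4·τ²+5/8·τ³=-215/64

  seg 0: a=3 b=-1 c=0 d=0
  seg 1: a=1 b=-1 c=0 d=-1/8
  seg 2: a=-2 b=-5/2 c=-3/4 d=5/8
  seg 3: a=-5 b=2 c=3 d=-1
S(9/2) = -215/64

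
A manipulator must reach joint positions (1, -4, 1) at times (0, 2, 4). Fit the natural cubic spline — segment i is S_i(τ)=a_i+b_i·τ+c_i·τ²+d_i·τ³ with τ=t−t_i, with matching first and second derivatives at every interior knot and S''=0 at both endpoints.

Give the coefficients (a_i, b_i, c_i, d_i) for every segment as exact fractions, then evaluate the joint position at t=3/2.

  seg 0: a=1 b=-15/4 c=0 d=5/16
  seg 1: a=-4 b=0 c=15/8 d=-5/16
S(3/2) = -457/128

Δ: Δ0=-5/2, Δ1=5/2
row 1: diag=8, rhs=30; c'=1/4, d'=15/4
back: M1=15/4
M: M0=0, M1=15/4, M2=0
seg 0: a=1, c=M0/2=0, d=(M1−M0)/(6·2)=5/16, b=Δ0−h0·(2M0+M1)/6=-15/4
seg 1: a=-4, c=M1/2=15/8, d=(M2−M1)/(6·2)=-5/16, b=Δ1−h1·(2M1+M2)/6=0
t_q=3/2 → seg 0, τ=3/2; S=1+-15/4·τ+0·τ²+5/16·τ³=-457/128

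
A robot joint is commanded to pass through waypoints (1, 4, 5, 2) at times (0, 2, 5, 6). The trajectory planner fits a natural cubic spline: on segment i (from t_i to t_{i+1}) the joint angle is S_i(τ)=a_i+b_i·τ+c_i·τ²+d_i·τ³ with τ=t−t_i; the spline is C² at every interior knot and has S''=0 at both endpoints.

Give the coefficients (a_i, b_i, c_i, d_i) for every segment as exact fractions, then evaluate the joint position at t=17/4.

  seg 0: a=1 b=631/426 c=0 d=1/213
  seg 1: a=4 b=655/426 c=2/71 d=-61/426
  seg 2: a=5 b=-460/213 c=-179/142 d=179/426
S(17/4) = 54265/9088

Δ: Δ0=3/2, Δ1=1/3, Δ2=-3
row 1: diag=10, rhs=-7; c'=3/10, d'=-7/10
row 2: denom=8−3·3/10=71/10; d'=(-20−3·-7/10)/(71/10)=-179/71
back: M2=-179/71
back: M1=-7/10−3/10·-179/71=4/71
M: M0=0, M1=4/71, M2=-179/71, M3=0
seg 0: a=1, c=M0/2=0, d=(M1−M0)/(6·2)=1/213, b=Δ0−h0·(2M0+M1)/6=631/426
seg 1: a=4, c=M1/2=2/71, d=(M2−M1)/(6·3)=-61/426, b=Δ1−h1·(2M1+M2)/6=655/426
seg 2: a=5, c=M2/2=-179/142, d=(M3−M2)/(6·1)=179/426, b=Δ2−h2·(2M2+M3)/6=-460/213
t_q=17/4 → seg 1, τ=9/4; S=4+655/426·τ+2/71·τ²+-61/426·τ³=54265/9088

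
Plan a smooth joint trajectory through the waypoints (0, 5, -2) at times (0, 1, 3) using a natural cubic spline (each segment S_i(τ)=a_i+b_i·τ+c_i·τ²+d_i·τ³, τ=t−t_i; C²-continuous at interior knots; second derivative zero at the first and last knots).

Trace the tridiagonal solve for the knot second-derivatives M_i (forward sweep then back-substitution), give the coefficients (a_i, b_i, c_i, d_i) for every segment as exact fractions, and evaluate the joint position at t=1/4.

  seg 0: a=0 b=77/12 c=0 d=-17/12
  seg 1: a=5 b=13/6 c=-17/4 d=17/24
S(1/4) = 405/256

Δ: Δ0=5, Δ1=-7/2
row 1: diag=6, rhs=-51; c'=1/3, d'=-17/2
back: M1=-17/2
M: M0=0, M1=-17/2, M2=0
seg 0: a=0, c=M0/2=0, d=(M1−M0)/(6·1)=-17/12, b=Δ0−h0·(2M0+M1)/6=77/12
seg 1: a=5, c=M1/2=-17/4, d=(M2−M1)/(6·2)=17/24, b=Δ1−h1·(2M1+M2)/6=13/6
t_q=1/4 → seg 0, τ=1/4; S=0+77/12·τ+0·τ²+-17/12·τ³=405/256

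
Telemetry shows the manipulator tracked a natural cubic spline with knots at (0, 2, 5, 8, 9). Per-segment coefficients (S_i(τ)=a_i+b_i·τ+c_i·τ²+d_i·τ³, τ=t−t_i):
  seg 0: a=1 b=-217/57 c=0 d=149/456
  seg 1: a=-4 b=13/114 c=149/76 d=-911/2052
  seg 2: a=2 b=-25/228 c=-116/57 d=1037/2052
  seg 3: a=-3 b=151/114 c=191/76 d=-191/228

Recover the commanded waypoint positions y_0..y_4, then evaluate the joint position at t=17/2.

y_0=1 y_1=-4 y_2=2 y_3=-3 y_4=0
S(17/2) = -1103/608

y_0 = S_0(0) = a_0 = 1
y_1 = S_1(0) = a_1 = -4
y_2 = S_2(0) = a_2 = 2
y_3 = S_3(0) = a_3 = -3
y_4 = S_3(1) = 0
t_q=17/2 is in segment 3 (τ=1/2); S_3(τ)=-1103/608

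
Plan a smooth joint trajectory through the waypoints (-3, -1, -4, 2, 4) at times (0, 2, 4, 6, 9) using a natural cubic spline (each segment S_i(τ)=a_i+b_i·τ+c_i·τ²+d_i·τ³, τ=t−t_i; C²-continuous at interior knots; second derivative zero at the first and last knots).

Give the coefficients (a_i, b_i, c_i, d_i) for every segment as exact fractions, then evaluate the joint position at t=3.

  seg 0: a=-3 b=430/213 c=0 d=-217/852
  seg 1: a=-1 b=-221/213 c=-217/142 d=1105/1704
  seg 2: a=-4 b=269/426 c=671/284 d=-251/426
  seg 3: a=2 b=1283/426 c=-333/284 d=37/284
S(3) = -1657/568

Δ: Δ0=1, Δ1=-3/2, Δ2=3, Δ3=2/3
row 1: diag=8, rhs=-15; c'=1/4, d'=-15/8
row 2: denom=8−2·1/4=15/2; d'=(27−2·-15/8)/(15/2)=41/10
row 3: denom=10−2·4/15=142/15; d'=(-14−2·41/10)/(142/15)=-333/142
back: M3=-333/142
back: M2=41/10−4/15·-333/142=671/142
back: M1=-15/8−1/4·671/142=-217/71
M: M0=0, M1=-217/71, M2=671/142, M3=-333/142, M4=0
seg 0: a=-3, c=M0/2=0, d=(M1−M0)/(6·2)=-217/852, b=Δ0−h0·(2M0+M1)/6=430/213
seg 1: a=-1, c=M1/2=-217/142, d=(M2−M1)/(6·2)=1105/1704, b=Δ1−h1·(2M1+M2)/6=-221/213
seg 2: a=-4, c=M2/2=671/284, d=(M3−M2)/(6·2)=-251/426, b=Δ2−h2·(2M2+M3)/6=269/426
seg 3: a=2, c=M3/2=-333/284, d=(M4−M3)/(6·3)=37/284, b=Δ3−h3·(2M3+M4)/6=1283/426
t_q=3 → seg 1, τ=1; S=-1+-221/213·τ+-217/142·τ²+1105/1704·τ³=-1657/568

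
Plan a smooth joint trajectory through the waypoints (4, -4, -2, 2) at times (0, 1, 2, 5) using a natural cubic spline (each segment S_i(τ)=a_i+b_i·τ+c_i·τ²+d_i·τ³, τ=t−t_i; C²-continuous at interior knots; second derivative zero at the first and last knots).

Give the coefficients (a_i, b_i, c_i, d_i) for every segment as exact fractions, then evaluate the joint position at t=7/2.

Δ: Δ0=-8, Δ1=2, Δ2=4/3
row 1: diag=4, rhs=60; c'=1/4, d'=15
row 2: denom=8−1·1/4=31/4; d'=(-4−1·15)/(31/4)=-76/31
back: M2=-76/31
back: M1=15−1/4·-76/31=484/31
M: M0=0, M1=484/31, M2=-76/31, M3=0
seg 0: a=4, c=M0/2=0, d=(M1−M0)/(6·1)=242/93, b=Δ0−h0·(2M0+M1)/6=-986/93
seg 1: a=-4, c=M1/2=242/31, d=(M2−M1)/(6·1)=-280/93, b=Δ1−h1·(2M1+M2)/6=-260/93
seg 2: a=-2, c=M2/2=-38/31, d=(M3−M2)/(6·3)=38/279, b=Δ2−h2·(2M2+M3)/6=352/93
t_q=7/2 → seg 2, τ=3/2; S=-2+352/93·τ+-38/31·τ²+38/279·τ³=171/124

  seg 0: a=4 b=-986/93 c=0 d=242/93
  seg 1: a=-4 b=-260/93 c=242/31 d=-280/93
  seg 2: a=-2 b=352/93 c=-38/31 d=38/279
S(7/2) = 171/124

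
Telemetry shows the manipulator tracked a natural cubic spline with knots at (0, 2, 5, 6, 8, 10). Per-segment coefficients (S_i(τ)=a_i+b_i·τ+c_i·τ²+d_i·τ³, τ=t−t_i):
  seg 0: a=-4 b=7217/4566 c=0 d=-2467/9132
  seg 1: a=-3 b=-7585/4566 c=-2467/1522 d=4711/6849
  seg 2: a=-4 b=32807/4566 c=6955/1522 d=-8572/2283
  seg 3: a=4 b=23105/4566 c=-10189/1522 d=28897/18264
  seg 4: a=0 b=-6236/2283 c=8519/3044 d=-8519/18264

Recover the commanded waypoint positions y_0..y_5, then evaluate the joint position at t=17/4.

y_0=-4 y_1=-3 y_2=-4 y_3=4 y_4=0 y_5=2
S(17/4) = -346215/48704

y_0 = S_0(0) = a_0 = -4
y_1 = S_1(0) = a_1 = -3
y_2 = S_2(0) = a_2 = -4
y_3 = S_3(0) = a_3 = 4
y_4 = S_4(0) = a_4 = 0
y_5 = S_4(2) = 2
t_q=17/4 is in segment 1 (τ=9/4); S_1(τ)=-346215/48704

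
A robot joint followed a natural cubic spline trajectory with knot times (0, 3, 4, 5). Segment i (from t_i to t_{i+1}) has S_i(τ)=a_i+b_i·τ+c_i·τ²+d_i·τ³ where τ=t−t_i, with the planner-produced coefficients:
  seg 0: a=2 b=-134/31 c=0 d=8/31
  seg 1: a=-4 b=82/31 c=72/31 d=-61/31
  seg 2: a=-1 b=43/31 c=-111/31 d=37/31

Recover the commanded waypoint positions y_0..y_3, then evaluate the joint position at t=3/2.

y_0=2 y_1=-4 y_2=-1 y_3=-2
S(3/2) = -112/31

y_0 = S_0(0) = a_0 = 2
y_1 = S_1(0) = a_1 = -4
y_2 = S_2(0) = a_2 = -1
y_3 = S_2(1) = -2
t_q=3/2 is in segment 0 (τ=3/2); S_0(τ)=-112/31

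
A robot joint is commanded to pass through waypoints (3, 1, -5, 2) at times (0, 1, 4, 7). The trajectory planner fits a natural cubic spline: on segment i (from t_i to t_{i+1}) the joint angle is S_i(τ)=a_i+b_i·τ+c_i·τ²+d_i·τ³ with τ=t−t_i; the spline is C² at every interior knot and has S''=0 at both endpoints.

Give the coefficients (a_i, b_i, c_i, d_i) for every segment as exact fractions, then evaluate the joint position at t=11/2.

Δ: Δ0=-2, Δ1=-2, Δ2=7/3
row 1: diag=8, rhs=0; c'=3/8, d'=0
row 2: denom=12−3·3/8=87/8; d'=(26−3·0)/(87/8)=208/87
back: M2=208/87
back: M1=0−3/8·208/87=-26/29
M: M0=0, M1=-26/29, M2=208/87, M3=0
seg 0: a=3, c=M0/2=0, d=(M1−M0)/(6·1)=-13/87, b=Δ0−h0·(2M0+M1)/6=-161/87
seg 1: a=1, c=M1/2=-13/29, d=(M2−M1)/(6·3)=143/783, b=Δ1−h1·(2M1+M2)/6=-200/87
seg 2: a=-5, c=M2/2=104/87, d=(M3−M2)/(6·3)=-104/783, b=Δ2−h2·(2M2+M3)/6=-5/87
t_q=11/2 → seg 2, τ=3/2; S=-5+-5/87·τ+104/87·τ²+-104/783·τ³=-165/58

  seg 0: a=3 b=-161/87 c=0 d=-13/87
  seg 1: a=1 b=-200/87 c=-13/29 d=143/783
  seg 2: a=-5 b=-5/87 c=104/87 d=-104/783
S(11/2) = -165/58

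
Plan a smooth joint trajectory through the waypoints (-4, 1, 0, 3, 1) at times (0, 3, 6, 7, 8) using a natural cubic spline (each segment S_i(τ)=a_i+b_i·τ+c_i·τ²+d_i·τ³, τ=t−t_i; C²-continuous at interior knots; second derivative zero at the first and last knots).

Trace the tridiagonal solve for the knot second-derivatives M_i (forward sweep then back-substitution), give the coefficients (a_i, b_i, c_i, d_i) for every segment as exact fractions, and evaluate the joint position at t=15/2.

  seg 0: a=-4 b=911/336 c=0 d=-13/112
  seg 1: a=1 b=-71/168 c=-117/112 d=361/1008
  seg 2: a=0 b=143/48 c=61/28 d=-725/336
  seg 3: a=3 b=145/168 c=-481/112 d=481/336
S(15/2) = 2273/896

Δ: Δ0=5/3, Δ1=-1/3, Δ2=3, Δ3=-2
row 1: diag=12, rhs=-12; c'=1/4, d'=-1
row 2: denom=8−3·1/4=29/4; d'=(20−3·-1)/(29/4)=92/29
row 3: denom=4−1·4/29=112/29; d'=(-30−1·92/29)/(112/29)=-481/56
back: M3=-481/56
back: M2=92/29−4/29·-481/56=61/14
back: M1=-1−1/4·61/14=-117/56
M: M0=0, M1=-117/56, M2=61/14, M3=-481/56, M4=0
seg 0: a=-4, c=M0/2=0, d=(M1−M0)/(6·3)=-13/112, b=Δ0−h0·(2M0+M1)/6=911/336
seg 1: a=1, c=M1/2=-117/112, d=(M2−M1)/(6·3)=361/1008, b=Δ1−h1·(2M1+M2)/6=-71/168
seg 2: a=0, c=M2/2=61/28, d=(M3−M2)/(6·1)=-725/336, b=Δ2−h2·(2M2+M3)/6=143/48
seg 3: a=3, c=M3/2=-481/112, d=(M4−M3)/(6·1)=481/336, b=Δ3−h3·(2M3+M4)/6=145/168
t_q=15/2 → seg 3, τ=1/2; S=3+145/168·τ+-481/112·τ²+481/336·τ³=2273/896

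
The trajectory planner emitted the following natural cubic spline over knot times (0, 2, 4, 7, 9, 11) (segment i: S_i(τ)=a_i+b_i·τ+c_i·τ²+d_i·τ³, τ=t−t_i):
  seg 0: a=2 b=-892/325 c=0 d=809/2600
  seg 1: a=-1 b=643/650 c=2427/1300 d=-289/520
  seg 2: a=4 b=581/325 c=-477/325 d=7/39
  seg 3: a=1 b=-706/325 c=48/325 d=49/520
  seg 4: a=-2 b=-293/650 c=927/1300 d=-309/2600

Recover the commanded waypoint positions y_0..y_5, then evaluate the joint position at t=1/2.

y_0=2 y_1=-1 y_2=4 y_3=1 y_4=-2 y_5=-1
S(1/2) = 2773/4160

y_0 = S_0(0) = a_0 = 2
y_1 = S_1(0) = a_1 = -1
y_2 = S_2(0) = a_2 = 4
y_3 = S_3(0) = a_3 = 1
y_4 = S_4(0) = a_4 = -2
y_5 = S_4(2) = -1
t_q=1/2 is in segment 0 (τ=1/2); S_0(τ)=2773/4160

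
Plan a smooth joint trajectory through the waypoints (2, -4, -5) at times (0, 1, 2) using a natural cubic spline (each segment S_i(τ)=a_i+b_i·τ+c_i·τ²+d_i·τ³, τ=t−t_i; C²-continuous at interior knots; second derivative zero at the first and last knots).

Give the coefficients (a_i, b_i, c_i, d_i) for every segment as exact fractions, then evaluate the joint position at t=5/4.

  seg 0: a=2 b=-29/4 c=0 d=5/4
  seg 1: a=-4 b=-7/2 c=15/4 d=-5/4
S(5/4) = -1193/256

Δ: Δ0=-6, Δ1=-1
row 1: diag=4, rhs=30; c'=1/4, d'=15/2
back: M1=15/2
M: M0=0, M1=15/2, M2=0
seg 0: a=2, c=M0/2=0, d=(M1−M0)/(6·1)=5/4, b=Δ0−h0·(2M0+M1)/6=-29/4
seg 1: a=-4, c=M1/2=15/4, d=(M2−M1)/(6·1)=-5/4, b=Δ1−h1·(2M1+M2)/6=-7/2
t_q=5/4 → seg 1, τ=1/4; S=-4+-7/2·τ+15/4·τ²+-5/4·τ³=-1193/256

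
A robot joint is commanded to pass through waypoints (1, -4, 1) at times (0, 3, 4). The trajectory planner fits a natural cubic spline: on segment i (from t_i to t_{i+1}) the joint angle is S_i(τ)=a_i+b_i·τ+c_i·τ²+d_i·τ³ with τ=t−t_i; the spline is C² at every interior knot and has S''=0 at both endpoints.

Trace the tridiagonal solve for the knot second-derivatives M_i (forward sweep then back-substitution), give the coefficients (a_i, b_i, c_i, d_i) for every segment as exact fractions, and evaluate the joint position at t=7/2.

Δ: Δ0=-5/3, Δ1=5
row 1: diag=8, rhs=40; c'=1/8, d'=5
back: M1=5
M: M0=0, M1=5, M2=0
seg 0: a=1, c=M0/2=0, d=(M1−M0)/(6·3)=5/18, b=Δ0−h0·(2M0+M1)/6=-25/6
seg 1: a=-4, c=M1/2=5/2, d=(M2−M1)/(6·1)=-5/6, b=Δ1−h1·(2M1+M2)/6=10/3
t_q=7/2 → seg 1, τ=1/2; S=-4+10/3·τ+5/2·τ²+-5/6·τ³=-29/16

  seg 0: a=1 b=-25/6 c=0 d=5/18
  seg 1: a=-4 b=10/3 c=5/2 d=-5/6
S(7/2) = -29/16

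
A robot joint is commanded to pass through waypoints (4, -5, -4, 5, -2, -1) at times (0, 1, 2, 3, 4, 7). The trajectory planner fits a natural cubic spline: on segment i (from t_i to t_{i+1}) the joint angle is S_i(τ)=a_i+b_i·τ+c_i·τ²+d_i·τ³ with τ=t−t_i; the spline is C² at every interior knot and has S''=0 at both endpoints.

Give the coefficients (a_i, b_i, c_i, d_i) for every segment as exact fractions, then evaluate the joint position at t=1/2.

  seg 0: a=4 b=-14021/1299 c=0 d=2330/1299
  seg 1: a=-5 b=-7031/1299 c=2330/433 d=1340/1299
  seg 2: a=-4 b=10969/1299 c=3670/433 d=-10288/1299
  seg 3: a=5 b=2125/1299 c=-6618/433 d=8636/1299
  seg 4: a=-2 b=-11675/1299 c=2018/433 d=-2018/3897
S(1/2) = -2031/1732

Δ: Δ0=-9, Δ1=1, Δ2=9, Δ3=-7, Δ4=1/3
row 1: diag=4, rhs=60; c'=1/4, d'=15
row 2: denom=4−1·1/4=15/4; d'=(48−1·15)/(15/4)=44/5
row 3: denom=4−1·4/15=56/15; d'=(-96−1·44/5)/(56/15)=-393/14
row 4: denom=8−1·15/56=433/56; d'=(44−1·-393/14)/(433/56)=4036/433
back: M4=4036/433
back: M3=-393/14−15/56·4036/433=-13236/433
back: M2=44/5−4/15·-13236/433=7340/433
back: M1=15−1/4·7340/433=4660/433
M: M0=0, M1=4660/433, M2=7340/433, M3=-13236/433, M4=4036/433, M5=0
seg 0: a=4, c=M0/2=0, d=(M1−M0)/(6·1)=2330/1299, b=Δ0−h0·(2M0+M1)/6=-14021/1299
seg 1: a=-5, c=M1/2=2330/433, d=(M2−M1)/(6·1)=1340/1299, b=Δ1−h1·(2M1+M2)/6=-7031/1299
seg 2: a=-4, c=M2/2=3670/433, d=(M3−M2)/(6·1)=-10288/1299, b=Δ2−h2·(2M2+M3)/6=10969/1299
seg 3: a=5, c=M3/2=-6618/433, d=(M4−M3)/(6·1)=8636/1299, b=Δ3−h3·(2M3+M4)/6=2125/1299
seg 4: a=-2, c=M4/2=2018/433, d=(M5−M4)/(6·3)=-2018/3897, b=Δ4−h4·(2M4+M5)/6=-11675/1299
t_q=1/2 → seg 0, τ=1/2; S=4+-14021/1299·τ+0·τ²+2330/1299·τ³=-2031/1732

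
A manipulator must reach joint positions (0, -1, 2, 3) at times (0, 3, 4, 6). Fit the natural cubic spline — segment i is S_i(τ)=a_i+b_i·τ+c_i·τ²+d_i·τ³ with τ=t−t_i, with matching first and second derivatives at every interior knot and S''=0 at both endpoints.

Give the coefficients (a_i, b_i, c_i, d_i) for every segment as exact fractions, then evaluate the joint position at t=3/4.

  seg 0: a=0 b=-499/282 c=0 d=15/94
  seg 1: a=-1 b=358/141 c=135/94 d=-275/282
  seg 2: a=2 b=701/282 c=-70/47 d=35/141
S(3/4) = -7579/6016

Δ: Δ0=-1/3, Δ1=3, Δ2=1/2
row 1: diag=8, rhs=20; c'=1/8, d'=5/2
row 2: denom=6−1·1/8=47/8; d'=(-15−1·5/2)/(47/8)=-140/47
back: M2=-140/47
back: M1=5/2−1/8·-140/47=135/47
M: M0=0, M1=135/47, M2=-140/47, M3=0
seg 0: a=0, c=M0/2=0, d=(M1−M0)/(6·3)=15/94, b=Δ0−h0·(2M0+M1)/6=-499/282
seg 1: a=-1, c=M1/2=135/94, d=(M2−M1)/(6·1)=-275/282, b=Δ1−h1·(2M1+M2)/6=358/141
seg 2: a=2, c=M2/2=-70/47, d=(M3−M2)/(6·2)=35/141, b=Δ2−h2·(2M2+M3)/6=701/282
t_q=3/4 → seg 0, τ=3/4; S=0+-499/282·τ+0·τ²+15/94·τ³=-7579/6016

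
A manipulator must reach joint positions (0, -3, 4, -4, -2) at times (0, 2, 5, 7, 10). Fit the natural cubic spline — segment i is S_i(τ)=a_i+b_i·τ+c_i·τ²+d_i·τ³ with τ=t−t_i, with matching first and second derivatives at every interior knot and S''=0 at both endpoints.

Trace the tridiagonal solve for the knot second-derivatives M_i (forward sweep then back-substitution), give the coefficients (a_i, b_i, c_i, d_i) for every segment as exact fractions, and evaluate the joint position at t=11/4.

Δ: Δ0=-3/2, Δ1=7/3, Δ2=-4, Δ3=2/3
row 1: diag=10, rhs=23; c'=3/10, d'=23/10
row 2: denom=10−3·3/10=91/10; d'=(-38−3·23/10)/(91/10)=-449/91
row 3: denom=10−2·20/91=870/91; d'=(28−2·-449/91)/(870/91)=1723/435
back: M3=1723/435
back: M2=-449/91−20/91·1723/435=-505/87
back: M1=23/10−3/10·-505/87=586/145
M: M0=0, M1=586/145, M2=-505/87, M3=1723/435, M4=0
seg 0: a=0, c=M0/2=0, d=(M1−M0)/(6·2)=293/870, b=Δ0−h0·(2M0+M1)/6=-2477/870
seg 1: a=-3, c=M1/2=293/145, d=(M2−M1)/(6·3)=-4283/7830, b=Δ1−h1·(2M1+M2)/6=1039/870
seg 2: a=4, c=M2/2=-505/174, d=(M3−M2)/(6·2)=118/145, b=Δ2−h2·(2M2+M3)/6=-631/435
seg 3: a=-4, c=M3/2=1723/870, d=(M4−M3)/(6·3)=-1723/7830, b=Δ3−h3·(2M3+M4)/6=-1433/435
t_q=11/4 → seg 1, τ=3/4; S=-3+1039/870·τ+293/145·τ²+-4283/7830·τ³=-767/640

  seg 0: a=0 b=-2477/870 c=0 d=293/870
  seg 1: a=-3 b=1039/870 c=293/145 d=-4283/7830
  seg 2: a=4 b=-631/435 c=-505/174 d=118/145
  seg 3: a=-4 b=-1433/435 c=1723/870 d=-1723/7830
S(11/4) = -767/640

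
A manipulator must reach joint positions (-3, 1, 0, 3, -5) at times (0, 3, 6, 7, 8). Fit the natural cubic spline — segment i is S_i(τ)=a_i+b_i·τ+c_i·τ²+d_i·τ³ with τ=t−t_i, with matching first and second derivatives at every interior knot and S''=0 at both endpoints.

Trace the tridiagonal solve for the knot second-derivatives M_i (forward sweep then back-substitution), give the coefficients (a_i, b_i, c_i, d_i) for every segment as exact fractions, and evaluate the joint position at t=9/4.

Δ: Δ0=4/3, Δ1=-1/3, Δ2=3, Δ3=-8
row 1: diag=12, rhs=-10; c'=1/4, d'=-5/6
row 2: denom=8−3·1/4=29/4; d'=(20−3·-5/6)/(29/4)=90/29
row 3: denom=4−1·4/29=112/29; d'=(-66−1·90/29)/(112/29)=-501/28
back: M3=-501/28
back: M2=90/29−4/29·-501/28=39/7
back: M1=-5/6−1/4·39/7=-187/84
M: M0=0, M1=-187/84, M2=39/7, M3=-501/28, M4=0
seg 0: a=-3, c=M0/2=0, d=(M1−M0)/(6·3)=-187/1512, b=Δ0−h0·(2M0+M1)/6=137/56
seg 1: a=1, c=M1/2=-187/168, d=(M2−M1)/(6·3)=655/1512, b=Δ1−h1·(2M1+M2)/6=-25/28
seg 2: a=0, c=M2/2=39/14, d=(M3−M2)/(6·1)=-219/56, b=Δ2−h2·(2M2+M3)/6=33/8
seg 3: a=3, c=M3/2=-501/56, d=(M4−M3)/(6·1)=167/56, b=Δ3−h3·(2M3+M4)/6=-57/28
t_q=9/4 → seg 0, τ=9/4; S=-3+137/56·τ+0·τ²+-187/1512·τ³=561/512

  seg 0: a=-3 b=137/56 c=0 d=-187/1512
  seg 1: a=1 b=-25/28 c=-187/168 d=655/1512
  seg 2: a=0 b=33/8 c=39/14 d=-219/56
  seg 3: a=3 b=-57/28 c=-501/56 d=167/56
S(9/4) = 561/512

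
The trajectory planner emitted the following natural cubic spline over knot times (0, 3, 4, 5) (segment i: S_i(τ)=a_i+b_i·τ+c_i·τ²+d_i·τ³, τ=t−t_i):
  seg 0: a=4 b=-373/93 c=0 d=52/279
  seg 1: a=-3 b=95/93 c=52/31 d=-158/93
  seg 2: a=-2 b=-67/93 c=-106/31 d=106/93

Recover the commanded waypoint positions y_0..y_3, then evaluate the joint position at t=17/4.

y_0=4 y_1=-3 y_2=-2 y_3=-5
S(17/4) = -2357/992

y_0 = S_0(0) = a_0 = 4
y_1 = S_1(0) = a_1 = -3
y_2 = S_2(0) = a_2 = -2
y_3 = S_2(1) = -5
t_q=17/4 is in segment 2 (τ=1/4); S_2(τ)=-2357/992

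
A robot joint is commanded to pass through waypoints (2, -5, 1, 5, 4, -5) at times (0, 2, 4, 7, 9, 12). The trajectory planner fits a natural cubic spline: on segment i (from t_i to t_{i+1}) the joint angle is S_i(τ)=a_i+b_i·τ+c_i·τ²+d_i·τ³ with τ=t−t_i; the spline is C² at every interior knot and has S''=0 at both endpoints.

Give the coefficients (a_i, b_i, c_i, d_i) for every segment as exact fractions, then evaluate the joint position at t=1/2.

  seg 0: a=2 b=-5801/1096 c=0 d=1965/4384
  seg 1: a=-5 b=47/548 c=5895/2192 d=-2701/4384
  seg 2: a=1 b=3781/1096 c=-138/137 d=2977/29592
  seg 3: a=5 b=67/548 c=-335/3288 d=-43/411
  seg 4: a=4 b=-2533/1644 c=-2399/3288 d=2399/29592
S(1/2) = -20707/35072

Δ: Δ0=-7/2, Δ1=3, Δ2=4/3, Δ3=-1/2, Δ4=-3
row 1: diag=8, rhs=39; c'=1/4, d'=39/8
row 2: denom=10−2·1/4=19/2; d'=(-10−2·39/8)/(19/2)=-79/38
row 3: denom=10−3·6/19=172/19; d'=(-11−3·-79/38)/(172/19)=-181/344
row 4: denom=10−2·19/86=411/43; d'=(-15−2·-181/344)/(411/43)=-2399/1644
back: M4=-2399/1644
back: M3=-181/344−19/86·-2399/1644=-335/1644
back: M2=-79/38−6/19·-335/1644=-276/137
back: M1=39/8−1/4·-276/137=5895/1096
M: M0=0, M1=5895/1096, M2=-276/137, M3=-335/1644, M4=-2399/1644, M5=0
seg 0: a=2, c=M0/2=0, d=(M1−M0)/(6·2)=1965/4384, b=Δ0−h0·(2M0+M1)/6=-5801/1096
seg 1: a=-5, c=M1/2=5895/2192, d=(M2−M1)/(6·2)=-2701/4384, b=Δ1−h1·(2M1+M2)/6=47/548
seg 2: a=1, c=M2/2=-138/137, d=(M3−M2)/(6·3)=2977/29592, b=Δ2−h2·(2M2+M3)/6=3781/1096
seg 3: a=5, c=M3/2=-335/3288, d=(M4−M3)/(6·2)=-43/411, b=Δ3−h3·(2M3+M4)/6=67/548
seg 4: a=4, c=M4/2=-2399/3288, d=(M5−M4)/(6·3)=2399/29592, b=Δ4−h4·(2M4+M5)/6=-2533/1644
t_q=1/2 → seg 0, τ=1/2; S=2+-5801/1096·τ+0·τ²+1965/4384·τ³=-20707/35072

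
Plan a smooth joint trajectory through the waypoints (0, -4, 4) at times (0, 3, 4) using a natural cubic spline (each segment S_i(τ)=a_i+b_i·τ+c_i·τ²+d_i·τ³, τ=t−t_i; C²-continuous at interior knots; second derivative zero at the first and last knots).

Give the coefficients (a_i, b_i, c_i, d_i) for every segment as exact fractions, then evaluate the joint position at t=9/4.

Δ: Δ0=-4/3, Δ1=8
row 1: diag=8, rhs=56; c'=1/8, d'=7
back: M1=7
M: M0=0, M1=7, M2=0
seg 0: a=0, c=M0/2=0, d=(M1−M0)/(6·3)=7/18, b=Δ0−h0·(2M0+M1)/6=-29/6
seg 1: a=-4, c=M1/2=7/2, d=(M2−M1)/(6·1)=-7/6, b=Δ1−h1·(2M1+M2)/6=17/3
t_q=9/4 → seg 0, τ=9/4; S=0+-29/6·τ+0·τ²+7/18·τ³=-825/128

  seg 0: a=0 b=-29/6 c=0 d=7/18
  seg 1: a=-4 b=17/3 c=7/2 d=-7/6
S(9/4) = -825/128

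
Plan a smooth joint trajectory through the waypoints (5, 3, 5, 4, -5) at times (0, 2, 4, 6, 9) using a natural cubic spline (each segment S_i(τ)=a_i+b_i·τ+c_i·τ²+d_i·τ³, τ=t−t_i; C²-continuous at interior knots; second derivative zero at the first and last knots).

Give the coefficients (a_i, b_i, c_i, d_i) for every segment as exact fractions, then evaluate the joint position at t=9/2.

Δ: Δ0=-1, Δ1=1, Δ2=-1/2, Δ3=-3
row 1: diag=8, rhs=12; c'=1/4, d'=3/2
row 2: denom=8−2·1/4=15/2; d'=(-9−2·3/2)/(15/2)=-8/5
row 3: denom=10−2·4/15=142/15; d'=(-15−2·-8/5)/(142/15)=-177/142
back: M3=-177/142
back: M2=-8/5−4/15·-177/142=-90/71
back: M1=3/2−1/4·-90/71=129/71
M: M0=0, M1=129/71, M2=-90/71, M3=-177/142, M4=0
seg 0: a=5, c=M0/2=0, d=(M1−M0)/(6·2)=43/284, b=Δ0−h0·(2M0+M1)/6=-114/71
seg 1: a=3, c=M1/2=129/142, d=(M2−M1)/(6·2)=-73/284, b=Δ1−h1·(2M1+M2)/6=15/71
seg 2: a=5, c=M2/2=-45/71, d=(M3−M2)/(6·2)=1/568, b=Δ2−h2·(2M2+M3)/6=54/71
seg 3: a=4, c=M3/2=-177/284, d=(M4−M3)/(6·3)=59/852, b=Δ3−h3·(2M3+M4)/6=-249/142
t_q=9/2 → seg 2, τ=1/2; S=5+54/71·τ+-45/71·τ²+1/568·τ³=23729/4544

  seg 0: a=5 b=-114/71 c=0 d=43/284
  seg 1: a=3 b=15/71 c=129/142 d=-73/284
  seg 2: a=5 b=54/71 c=-45/71 d=1/568
  seg 3: a=4 b=-249/142 c=-177/284 d=59/852
S(9/2) = 23729/4544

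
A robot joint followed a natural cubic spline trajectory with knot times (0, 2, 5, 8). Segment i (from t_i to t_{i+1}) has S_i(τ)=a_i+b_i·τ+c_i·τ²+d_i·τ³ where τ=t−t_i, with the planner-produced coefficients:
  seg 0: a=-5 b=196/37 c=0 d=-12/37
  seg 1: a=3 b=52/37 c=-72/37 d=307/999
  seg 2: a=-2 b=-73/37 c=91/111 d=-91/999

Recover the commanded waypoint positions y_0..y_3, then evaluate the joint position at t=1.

y_0=-5 y_1=3 y_2=-2 y_3=-3
S(1) = -1/37

y_0 = S_0(0) = a_0 = -5
y_1 = S_1(0) = a_1 = 3
y_2 = S_2(0) = a_2 = -2
y_3 = S_2(3) = -3
t_q=1 is in segment 0 (τ=1); S_0(τ)=-1/37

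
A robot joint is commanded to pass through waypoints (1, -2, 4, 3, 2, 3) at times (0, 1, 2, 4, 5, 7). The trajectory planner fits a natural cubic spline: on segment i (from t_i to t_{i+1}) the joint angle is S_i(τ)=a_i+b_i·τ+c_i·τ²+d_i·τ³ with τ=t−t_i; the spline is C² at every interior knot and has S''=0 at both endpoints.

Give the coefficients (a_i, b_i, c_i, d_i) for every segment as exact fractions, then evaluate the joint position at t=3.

  seg 0: a=1 b=-8039/1418 c=0 d=3785/1418
  seg 1: a=-2 b=1658/709 c=11355/1418 d=-6163/1418
  seg 2: a=4 b=7537/1418 c=-3567/709 d=3011/2836
  seg 3: a=3 b=-2933/1418 c=1899/1418 d=-192/709
  seg 4: a=2 b=-287/1418 c=747/1418 d=-249/2836
S(3) = 15161/2836

Δ: Δ0=-3, Δ1=6, Δ2=-1/2, Δ3=-1, Δ4=1/2
row 1: diag=4, rhs=54; c'=1/4, d'=27/2
row 2: denom=6−1·1/4=23/4; d'=(-39−1·27/2)/(23/4)=-210/23
row 3: denom=6−2·8/23=122/23; d'=(-3−2·-210/23)/(122/23)=351/122
row 4: denom=6−1·23/122=709/122; d'=(9−1·351/122)/(709/122)=747/709
back: M4=747/709
back: M3=351/122−23/122·747/709=1899/709
back: M2=-210/23−8/23·1899/709=-7134/709
back: M1=27/2−1/4·-7134/709=11355/709
M: M0=0, M1=11355/709, M2=-7134/709, M3=1899/709, M4=747/709, M5=0
seg 0: a=1, c=M0/2=0, d=(M1−M0)/(6·1)=3785/1418, b=Δ0−h0·(2M0+M1)/6=-8039/1418
seg 1: a=-2, c=M1/2=11355/1418, d=(M2−M1)/(6·1)=-6163/1418, b=Δ1−h1·(2M1+M2)/6=1658/709
seg 2: a=4, c=M2/2=-3567/709, d=(M3−M2)/(6·2)=3011/2836, b=Δ2−h2·(2M2+M3)/6=7537/1418
seg 3: a=3, c=M3/2=1899/1418, d=(M4−M3)/(6·1)=-192/709, b=Δ3−h3·(2M3+M4)/6=-2933/1418
seg 4: a=2, c=M4/2=747/1418, d=(M5−M4)/(6·2)=-249/2836, b=Δ4−h4·(2M4+M5)/6=-287/1418
t_q=3 → seg 2, τ=1; S=4+7537/1418·τ+-3567/709·τ²+3011/2836·τ³=15161/2836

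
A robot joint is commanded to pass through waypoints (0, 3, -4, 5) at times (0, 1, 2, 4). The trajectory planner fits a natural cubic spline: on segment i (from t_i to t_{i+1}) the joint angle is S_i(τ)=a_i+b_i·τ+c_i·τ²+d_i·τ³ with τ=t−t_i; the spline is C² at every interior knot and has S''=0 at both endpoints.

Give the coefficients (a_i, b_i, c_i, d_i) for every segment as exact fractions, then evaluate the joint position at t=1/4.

  seg 0: a=0 b=281/46 c=0 d=-143/46
  seg 1: a=3 b=-74/23 c=-429/46 d=255/46
  seg 2: a=-4 b=-241/46 c=168/23 d=-28/23
S(1/4) = 4353/2944

Δ: Δ0=3, Δ1=-7, Δ2=9/2
row 1: diag=4, rhs=-60; c'=1/4, d'=-15
row 2: denom=6−1·1/4=23/4; d'=(69−1·-15)/(23/4)=336/23
back: M2=336/23
back: M1=-15−1/4·336/23=-429/23
M: M0=0, M1=-429/23, M2=336/23, M3=0
seg 0: a=0, c=M0/2=0, d=(M1−M0)/(6·1)=-143/46, b=Δ0−h0·(2M0+M1)/6=281/46
seg 1: a=3, c=M1/2=-429/46, d=(M2−M1)/(6·1)=255/46, b=Δ1−h1·(2M1+M2)/6=-74/23
seg 2: a=-4, c=M2/2=168/23, d=(M3−M2)/(6·2)=-28/23, b=Δ2−h2·(2M2+M3)/6=-241/46
t_q=1/4 → seg 0, τ=1/4; S=0+281/46·τ+0·τ²+-143/46·τ³=4353/2944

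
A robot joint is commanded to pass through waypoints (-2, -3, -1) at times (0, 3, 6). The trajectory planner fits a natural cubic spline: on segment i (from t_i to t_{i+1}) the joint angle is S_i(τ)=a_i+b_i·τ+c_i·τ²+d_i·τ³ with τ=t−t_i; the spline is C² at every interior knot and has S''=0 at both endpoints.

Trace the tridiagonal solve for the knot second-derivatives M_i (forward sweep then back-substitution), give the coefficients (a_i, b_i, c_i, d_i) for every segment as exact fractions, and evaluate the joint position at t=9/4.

  seg 0: a=-2 b=-7/12 c=0 d=1/36
  seg 1: a=-3 b=1/6 c=1/4 d=-1/36
S(9/4) = -767/256

Δ: Δ0=-1/3, Δ1=2/3
row 1: diag=12, rhs=6; c'=1/4, d'=1/2
back: M1=1/2
M: M0=0, M1=1/2, M2=0
seg 0: a=-2, c=M0/2=0, d=(M1−M0)/(6·3)=1/36, b=Δ0−h0·(2M0+M1)/6=-7/12
seg 1: a=-3, c=M1/2=1/4, d=(M2−M1)/(6·3)=-1/36, b=Δ1−h1·(2M1+M2)/6=1/6
t_q=9/4 → seg 0, τ=9/4; S=-2+-7/12·τ+0·τ²+1/36·τ³=-767/256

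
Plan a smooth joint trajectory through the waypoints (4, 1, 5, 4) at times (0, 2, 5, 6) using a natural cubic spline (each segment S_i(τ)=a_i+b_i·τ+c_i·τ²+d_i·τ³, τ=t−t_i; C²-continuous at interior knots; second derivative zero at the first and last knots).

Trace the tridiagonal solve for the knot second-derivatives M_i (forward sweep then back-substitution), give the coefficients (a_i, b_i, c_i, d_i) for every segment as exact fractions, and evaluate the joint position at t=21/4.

  seg 0: a=4 b=-995/426 c=0 d=89/426
  seg 1: a=1 b=73/426 c=89/71 d=-41/142
  seg 2: a=5 b=-22/213 c=-191/142 d=191/426
S(21/4) = 44505/9088

Δ: Δ0=-3/2, Δ1=4/3, Δ2=-1
row 1: diag=10, rhs=17; c'=3/10, d'=17/10
row 2: denom=8−3·3/10=71/10; d'=(-14−3·17/10)/(71/10)=-191/71
back: M2=-191/71
back: M1=17/10−3/10·-191/71=178/71
M: M0=0, M1=178/71, M2=-191/71, M3=0
seg 0: a=4, c=M0/2=0, d=(M1−M0)/(6·2)=89/426, b=Δ0−h0·(2M0+M1)/6=-995/426
seg 1: a=1, c=M1/2=89/71, d=(M2−M1)/(6·3)=-41/142, b=Δ1−h1·(2M1+M2)/6=73/426
seg 2: a=5, c=M2/2=-191/142, d=(M3−M2)/(6·1)=191/426, b=Δ2−h2·(2M2+M3)/6=-22/213
t_q=21/4 → seg 2, τ=1/4; S=5+-22/213·τ+-191/142·τ²+191/426·τ³=44505/9088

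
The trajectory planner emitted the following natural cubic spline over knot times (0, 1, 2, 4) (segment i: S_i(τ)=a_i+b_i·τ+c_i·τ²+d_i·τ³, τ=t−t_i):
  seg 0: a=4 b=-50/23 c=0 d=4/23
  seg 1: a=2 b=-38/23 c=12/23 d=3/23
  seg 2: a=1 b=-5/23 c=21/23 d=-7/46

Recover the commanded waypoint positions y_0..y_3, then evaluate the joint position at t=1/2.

y_0=4 y_1=2 y_2=1 y_3=3
S(1/2) = 135/46

y_0 = S_0(0) = a_0 = 4
y_1 = S_1(0) = a_1 = 2
y_2 = S_2(0) = a_2 = 1
y_3 = S_2(2) = 3
t_q=1/2 is in segment 0 (τ=1/2); S_0(τ)=135/46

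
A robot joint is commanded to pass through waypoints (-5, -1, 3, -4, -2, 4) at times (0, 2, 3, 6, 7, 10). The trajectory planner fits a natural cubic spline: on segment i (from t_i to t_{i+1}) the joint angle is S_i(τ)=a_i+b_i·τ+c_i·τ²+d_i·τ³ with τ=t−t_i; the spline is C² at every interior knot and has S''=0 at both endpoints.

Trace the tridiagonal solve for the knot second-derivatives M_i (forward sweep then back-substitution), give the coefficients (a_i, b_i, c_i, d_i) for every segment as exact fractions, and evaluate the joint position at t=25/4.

  seg 0: a=-5 b=2324/2529 c=0 d=1367/5058
  seg 1: a=-1 b=10526/2529 c=1367/843 d=-4511/2529
  seg 2: a=3 b=5195/2529 c=-1048/281 d=17200/22761
  seg 3: a=-4 b=203/2529 c=7768/2529 d=-971/843
  seg 4: a=-2 b=7000/2529 c=-971/2529 d=971/22761
S(25/4) = -205339/53952

Δ: Δ0=2, Δ1=4, Δ2=-7/3, Δ3=2, Δ4=2
row 1: diag=6, rhs=12; c'=1/6, d'=2
row 2: denom=8−1·1/6=47/6; d'=(-38−1·2)/(47/6)=-240/47
row 3: denom=8−3·18/47=322/47; d'=(26−3·-240/47)/(322/47)=971/161
row 4: denom=8−1·47/322=2529/322; d'=(0−1·971/161)/(2529/322)=-1942/2529
back: M4=-1942/2529
back: M3=971/161−47/322·-1942/2529=15536/2529
back: M2=-240/47−18/47·15536/2529=-2096/281
back: M1=2−1/6·-2096/281=2734/843
M: M0=0, M1=2734/843, M2=-2096/281, M3=15536/2529, M4=-1942/2529, M5=0
seg 0: a=-5, c=M0/2=0, d=(M1−M0)/(6·2)=1367/5058, b=Δ0−h0·(2M0+M1)/6=2324/2529
seg 1: a=-1, c=M1/2=1367/843, d=(M2−M1)/(6·1)=-4511/2529, b=Δ1−h1·(2M1+M2)/6=10526/2529
seg 2: a=3, c=M2/2=-1048/281, d=(M3−M2)/(6·3)=17200/22761, b=Δ2−h2·(2M2+M3)/6=5195/2529
seg 3: a=-4, c=M3/2=7768/2529, d=(M4−M3)/(6·1)=-971/843, b=Δ3−h3·(2M3+M4)/6=203/2529
seg 4: a=-2, c=M4/2=-971/2529, d=(M5−M4)/(6·3)=971/22761, b=Δ4−h4·(2M4+M5)/6=7000/2529
t_q=25/4 → seg 3, τ=1/4; S=-4+203/2529·τ+7768/2529·τ²+-971/843·τ³=-205339/53952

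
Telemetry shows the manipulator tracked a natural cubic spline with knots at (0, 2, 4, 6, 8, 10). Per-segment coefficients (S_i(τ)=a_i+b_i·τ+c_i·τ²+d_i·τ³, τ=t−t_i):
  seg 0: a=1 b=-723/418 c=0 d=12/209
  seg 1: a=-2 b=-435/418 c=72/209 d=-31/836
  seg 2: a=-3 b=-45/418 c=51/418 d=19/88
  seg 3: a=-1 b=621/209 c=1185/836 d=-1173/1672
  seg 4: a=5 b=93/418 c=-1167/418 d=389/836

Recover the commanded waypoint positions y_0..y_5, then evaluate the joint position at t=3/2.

y_0 = S_0(0) = a_0 = 1
y_1 = S_1(0) = a_1 = -2
y_2 = S_2(0) = a_2 = -3
y_3 = S_3(0) = a_3 = -1
y_4 = S_4(0) = a_4 = 5
y_5 = S_4(2) = -2
t_q=3/2 is in segment 0 (τ=3/2); S_0(τ)=-1171/836

y_0=1 y_1=-2 y_2=-3 y_3=-1 y_4=5 y_5=-2
S(3/2) = -1171/836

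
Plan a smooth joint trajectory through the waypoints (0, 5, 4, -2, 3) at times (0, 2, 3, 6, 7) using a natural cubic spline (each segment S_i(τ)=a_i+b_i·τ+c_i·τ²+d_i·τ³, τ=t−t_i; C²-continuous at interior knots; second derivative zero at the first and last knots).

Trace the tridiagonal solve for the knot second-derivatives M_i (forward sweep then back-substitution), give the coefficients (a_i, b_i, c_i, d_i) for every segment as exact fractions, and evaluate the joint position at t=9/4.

  seg 0: a=0 b=566/161 c=0 d=-327/1288
  seg 1: a=5 b=151/322 c=-981/644 d=5/92
  seg 2: a=4 b=-1555/644 c=-219/161 d=965/1932
  seg 3: a=-2 b=937/322 c=2019/644 d=-673/644
S(9/4) = 9001/1792

Δ: Δ0=5/2, Δ1=-1, Δ2=-2, Δ3=5
row 1: diag=6, rhs=-21; c'=1/6, d'=-7/2
row 2: denom=8−1·1/6=47/6; d'=(-6−1·-7/2)/(47/6)=-15/47
row 3: denom=8−3·18/47=322/47; d'=(42−3·-15/47)/(322/47)=2019/322
back: M3=2019/322
back: M2=-15/47−18/47·2019/322=-438/161
back: M1=-7/2−1/6·-438/161=-981/322
M: M0=0, M1=-981/322, M2=-438/161, M3=2019/322, M4=0
seg 0: a=0, c=M0/2=0, d=(M1−M0)/(6·2)=-327/1288, b=Δ0−h0·(2M0+M1)/6=566/161
seg 1: a=5, c=M1/2=-981/644, d=(M2−M1)/(6·1)=5/92, b=Δ1−h1·(2M1+M2)/6=151/322
seg 2: a=4, c=M2/2=-219/161, d=(M3−M2)/(6·3)=965/1932, b=Δ2−h2·(2M2+M3)/6=-1555/644
seg 3: a=-2, c=M3/2=2019/644, d=(M4−M3)/(6·1)=-673/644, b=Δ3−h3·(2M3+M4)/6=937/322
t_q=9/4 → seg 1, τ=1/4; S=5+151/322·τ+-981/644·τ²+5/92·τ³=9001/1792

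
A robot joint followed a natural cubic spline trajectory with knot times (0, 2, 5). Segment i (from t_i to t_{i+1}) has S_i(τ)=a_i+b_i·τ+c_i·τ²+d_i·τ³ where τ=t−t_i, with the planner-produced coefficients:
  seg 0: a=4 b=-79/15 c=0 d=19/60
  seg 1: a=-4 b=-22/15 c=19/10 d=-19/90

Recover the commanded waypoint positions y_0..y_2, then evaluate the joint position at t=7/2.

y_0=4 y_1=-4 y_2=3
S(7/2) = -211/80

y_0 = S_0(0) = a_0 = 4
y_1 = S_1(0) = a_1 = -4
y_2 = S_1(3) = 3
t_q=7/2 is in segment 1 (τ=3/2); S_1(τ)=-211/80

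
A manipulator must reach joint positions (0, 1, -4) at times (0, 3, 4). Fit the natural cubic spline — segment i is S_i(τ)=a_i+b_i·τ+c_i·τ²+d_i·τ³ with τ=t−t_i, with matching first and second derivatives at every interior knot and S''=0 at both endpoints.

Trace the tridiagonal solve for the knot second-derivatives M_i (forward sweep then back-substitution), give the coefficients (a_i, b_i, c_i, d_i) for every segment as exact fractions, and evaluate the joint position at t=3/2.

  seg 0: a=0 b=7/3 c=0 d=-2/9
  seg 1: a=1 b=-11/3 c=-2 d=2/3
S(3/2) = 11/4

Δ: Δ0=1/3, Δ1=-5
row 1: diag=8, rhs=-32; c'=1/8, d'=-4
back: M1=-4
M: M0=0, M1=-4, M2=0
seg 0: a=0, c=M0/2=0, d=(M1−M0)/(6·3)=-2/9, b=Δ0−h0·(2M0+M1)/6=7/3
seg 1: a=1, c=M1/2=-2, d=(M2−M1)/(6·1)=2/3, b=Δ1−h1·(2M1+M2)/6=-11/3
t_q=3/2 → seg 0, τ=3/2; S=0+7/3·τ+0·τ²+-2/9·τ³=11/4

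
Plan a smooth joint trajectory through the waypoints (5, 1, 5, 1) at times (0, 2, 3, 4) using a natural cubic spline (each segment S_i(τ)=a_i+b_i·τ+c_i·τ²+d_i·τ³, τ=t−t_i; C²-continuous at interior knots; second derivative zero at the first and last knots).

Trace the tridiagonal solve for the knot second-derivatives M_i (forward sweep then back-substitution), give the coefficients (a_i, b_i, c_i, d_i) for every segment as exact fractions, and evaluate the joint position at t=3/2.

Δ: Δ0=-2, Δ1=4, Δ2=-4
row 1: diag=6, rhs=36; c'=1/6, d'=6
row 2: denom=4−1·1/6=23/6; d'=(-48−1·6)/(23/6)=-324/23
back: M2=-324/23
back: M1=6−1/6·-324/23=192/23
M: M0=0, M1=192/23, M2=-324/23, M3=0
seg 0: a=5, c=M0/2=0, d=(M1−M0)/(6·2)=16/23, b=Δ0−h0·(2M0+M1)/6=-110/23
seg 1: a=1, c=M1/2=96/23, d=(M2−M1)/(6·1)=-86/23, b=Δ1−h1·(2M1+M2)/6=82/23
seg 2: a=5, c=M2/2=-162/23, d=(M3−M2)/(6·1)=54/23, b=Δ2−h2·(2M2+M3)/6=16/23
t_q=3/2 → seg 0, τ=3/2; S=5+-110/23·τ+0·τ²+16/23·τ³=4/23

  seg 0: a=5 b=-110/23 c=0 d=16/23
  seg 1: a=1 b=82/23 c=96/23 d=-86/23
  seg 2: a=5 b=16/23 c=-162/23 d=54/23
S(3/2) = 4/23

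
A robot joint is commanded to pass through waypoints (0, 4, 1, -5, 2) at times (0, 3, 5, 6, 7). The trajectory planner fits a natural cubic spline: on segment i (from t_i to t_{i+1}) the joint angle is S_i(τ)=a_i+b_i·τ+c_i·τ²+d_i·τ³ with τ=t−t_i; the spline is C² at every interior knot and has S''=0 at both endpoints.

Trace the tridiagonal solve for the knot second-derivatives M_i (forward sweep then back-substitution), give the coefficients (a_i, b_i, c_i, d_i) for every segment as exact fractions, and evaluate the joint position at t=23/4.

  seg 0: a=0 b=1769/1284 c=0 d=-19/3852
  seg 1: a=4 b=799/642 c=-19/428 d=-1705/2568
  seg 2: a=1 b=-2215/321 c=-431/107 d=1582/321
  seg 3: a=-5 b=-55/321 c=1151/107 d=-1151/321
S(23/4) = -14935/3424

Δ: Δ0=4/3, Δ1=-3/2, Δ2=-6, Δ3=7
row 1: diag=10, rhs=-17; c'=1/5, d'=-17/10
row 2: denom=6−2·1/5=28/5; d'=(-27−2·-17/10)/(28/5)=-59/14
row 3: denom=4−1·5/28=107/28; d'=(78−1·-59/14)/(107/28)=2302/107
back: M3=2302/107
back: M2=-59/14−5/28·2302/107=-862/107
back: M1=-17/10−1/5·-862/107=-19/214
M: M0=0, M1=-19/214, M2=-862/107, M3=2302/107, M4=0
seg 0: a=0, c=M0/2=0, d=(M1−M0)/(6·3)=-19/3852, b=Δ0−h0·(2M0+M1)/6=1769/1284
seg 1: a=4, c=M1/2=-19/428, d=(M2−M1)/(6·2)=-1705/2568, b=Δ1−h1·(2M1+M2)/6=799/642
seg 2: a=1, c=M2/2=-431/107, d=(M3−M2)/(6·1)=1582/321, b=Δ2−h2·(2M2+M3)/6=-2215/321
seg 3: a=-5, c=M3/2=1151/107, d=(M4−M3)/(6·1)=-1151/321, b=Δ3−h3·(2M3+M4)/6=-55/321
t_q=23/4 → seg 2, τ=3/4; S=1+-2215/321·τ+-431/107·τ²+1582/321·τ³=-14935/3424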